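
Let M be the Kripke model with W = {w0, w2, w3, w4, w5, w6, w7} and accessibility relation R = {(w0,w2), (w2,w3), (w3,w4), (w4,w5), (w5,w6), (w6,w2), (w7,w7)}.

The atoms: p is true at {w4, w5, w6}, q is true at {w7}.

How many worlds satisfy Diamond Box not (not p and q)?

w0: successors {w2}; Box not (not p and q) there: w2:T. ✓
w2: successors {w3}; Box not (not p and q) there: w3:T. ✓
w3: successors {w4}; Box not (not p and q) there: w4:T. ✓
w4: successors {w5}; Box not (not p and q) there: w5:T. ✓
w5: successors {w6}; Box not (not p and q) there: w6:T. ✓
w6: successors {w2}; Box not (not p and q) there: w2:T. ✓
w7: successors {w7}; Box not (not p and q) there: w7:F. ✗
Satisfying worlds: {w0, w2, w3, w4, w5, w6}.

6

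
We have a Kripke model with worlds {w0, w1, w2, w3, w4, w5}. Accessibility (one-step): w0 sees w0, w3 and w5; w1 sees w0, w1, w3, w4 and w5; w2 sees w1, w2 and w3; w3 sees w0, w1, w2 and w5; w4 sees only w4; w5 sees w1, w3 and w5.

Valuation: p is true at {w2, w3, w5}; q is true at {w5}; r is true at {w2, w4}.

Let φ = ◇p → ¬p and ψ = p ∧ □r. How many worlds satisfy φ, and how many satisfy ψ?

For ◇p → ¬p:
w0: ◇p is T, ¬p is T. ✓
w1: ◇p is T, ¬p is T. ✓
w2: ◇p is T, ¬p is F. ✗
w3: ◇p is T, ¬p is F. ✗
w4: ◇p is F, ¬p is T. ✓
w5: ◇p is T, ¬p is F. ✗
— 3 worlds.
For p ∧ □r:
w0: p is F, □r is F. ✗
w1: p is F, □r is F. ✗
w2: p is T, □r is F. ✗
w3: p is T, □r is F. ✗
w4: p is F, □r is T. ✗
w5: p is T, □r is F. ✗
— 0 worlds.

3 and 0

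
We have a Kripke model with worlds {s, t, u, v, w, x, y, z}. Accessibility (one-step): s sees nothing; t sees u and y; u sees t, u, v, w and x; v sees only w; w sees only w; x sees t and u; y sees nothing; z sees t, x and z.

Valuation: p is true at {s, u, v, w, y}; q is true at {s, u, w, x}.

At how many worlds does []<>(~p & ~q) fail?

s: no successors, so []<>(~p & ~q) holds vacuously. ✓
t: successors {u, y}; <>(~p & ~q) there: u:T, y:F. ✗
u: successors {t, u, v, w, x}; <>(~p & ~q) there: t:F, u:T, v:F, w:F, x:T. ✗
v: successors {w}; <>(~p & ~q) there: w:F. ✗
w: successors {w}; <>(~p & ~q) there: w:F. ✗
x: successors {t, u}; <>(~p & ~q) there: t:F, u:T. ✗
y: no successors, so []<>(~p & ~q) holds vacuously. ✓
z: successors {t, x, z}; <>(~p & ~q) there: t:F, x:T, z:T. ✗
Satisfying worlds: {s, y}.
So []<>(~p & ~q) fails at the other 6 worlds.

6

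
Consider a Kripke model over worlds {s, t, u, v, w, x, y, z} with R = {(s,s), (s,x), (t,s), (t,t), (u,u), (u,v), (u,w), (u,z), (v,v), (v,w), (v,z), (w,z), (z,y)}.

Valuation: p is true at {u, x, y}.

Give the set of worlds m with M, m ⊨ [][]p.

s: successors {s, x}; []p there: s:F, x:T. ✗
t: successors {s, t}; []p there: s:F, t:F. ✗
u: successors {u, v, w, z}; []p there: u:F, v:F, w:F, z:T. ✗
v: successors {v, w, z}; []p there: v:F, w:F, z:T. ✗
w: successors {z}; []p there: z:T. ✓
x: no successors, so [][]p holds vacuously. ✓
y: no successors, so [][]p holds vacuously. ✓
z: successors {y}; []p there: y:T. ✓

{w, x, y, z}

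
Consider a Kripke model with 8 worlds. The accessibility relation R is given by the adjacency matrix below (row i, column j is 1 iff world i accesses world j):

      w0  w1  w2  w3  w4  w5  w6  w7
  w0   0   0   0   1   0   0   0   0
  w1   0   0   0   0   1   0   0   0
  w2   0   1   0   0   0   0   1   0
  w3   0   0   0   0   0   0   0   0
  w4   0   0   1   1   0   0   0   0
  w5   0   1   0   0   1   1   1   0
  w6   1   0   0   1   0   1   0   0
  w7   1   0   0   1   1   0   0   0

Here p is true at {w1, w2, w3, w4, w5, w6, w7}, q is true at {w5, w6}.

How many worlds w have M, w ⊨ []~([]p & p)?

w0: successors {w3}; ~([]p & p) there: w3:F. ✗
w1: successors {w4}; ~([]p & p) there: w4:F. ✗
w2: successors {w1, w6}; ~([]p & p) there: w1:F, w6:T. ✗
w3: no successors, so []~([]p & p) holds vacuously. ✓
w4: successors {w2, w3}; ~([]p & p) there: w2:F, w3:F. ✗
w5: successors {w1, w4, w5, w6}; ~([]p & p) there: w1:F, w4:F, w5:F, w6:T. ✗
w6: successors {w0, w3, w5}; ~([]p & p) there: w0:T, w3:F, w5:F. ✗
w7: successors {w0, w3, w4}; ~([]p & p) there: w0:T, w3:F, w4:F. ✗
Satisfying worlds: {w3}.

1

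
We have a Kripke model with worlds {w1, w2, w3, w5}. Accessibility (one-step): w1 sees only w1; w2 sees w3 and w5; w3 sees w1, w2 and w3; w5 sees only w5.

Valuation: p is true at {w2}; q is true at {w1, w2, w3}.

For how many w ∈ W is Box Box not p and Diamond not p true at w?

w1: Box Box not p is T, Diamond not p is T. ✓
w2: Box Box not p is F, Diamond not p is T. ✗
w3: Box Box not p is F, Diamond not p is T. ✗
w5: Box Box not p is T, Diamond not p is T. ✓
Satisfying worlds: {w1, w5}.

2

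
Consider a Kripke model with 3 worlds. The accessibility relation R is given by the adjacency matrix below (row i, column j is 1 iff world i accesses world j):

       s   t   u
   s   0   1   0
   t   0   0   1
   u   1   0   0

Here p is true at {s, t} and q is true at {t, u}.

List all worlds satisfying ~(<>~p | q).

s: <>~p | q is F. ✓
t: <>~p | q is T. ✗
u: <>~p | q is T. ✗

{s}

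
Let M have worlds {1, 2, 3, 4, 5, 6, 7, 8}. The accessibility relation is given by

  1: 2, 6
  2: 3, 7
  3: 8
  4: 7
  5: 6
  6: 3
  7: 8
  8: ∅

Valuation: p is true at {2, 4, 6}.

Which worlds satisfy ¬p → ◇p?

{1, 2, 4, 5, 6}

1: ¬p is T, ◇p is T. ✓
2: ¬p is F, ◇p is F. ✓
3: ¬p is T, ◇p is F. ✗
4: ¬p is F, ◇p is F. ✓
5: ¬p is T, ◇p is T. ✓
6: ¬p is F, ◇p is F. ✓
7: ¬p is T, ◇p is F. ✗
8: ¬p is T, ◇p is F. ✗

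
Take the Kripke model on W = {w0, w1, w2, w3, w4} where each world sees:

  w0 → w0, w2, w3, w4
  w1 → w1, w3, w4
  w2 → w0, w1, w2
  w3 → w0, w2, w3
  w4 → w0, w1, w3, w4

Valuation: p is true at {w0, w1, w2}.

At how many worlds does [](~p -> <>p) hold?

5

w0: successors {w0, w2, w3, w4}; ~p -> <>p there: w0:T, w2:T, w3:T, w4:T. ✓
w1: successors {w1, w3, w4}; ~p -> <>p there: w1:T, w3:T, w4:T. ✓
w2: successors {w0, w1, w2}; ~p -> <>p there: w0:T, w1:T, w2:T. ✓
w3: successors {w0, w2, w3}; ~p -> <>p there: w0:T, w2:T, w3:T. ✓
w4: successors {w0, w1, w3, w4}; ~p -> <>p there: w0:T, w1:T, w3:T, w4:T. ✓
Satisfying worlds: {w0, w1, w2, w3, w4}.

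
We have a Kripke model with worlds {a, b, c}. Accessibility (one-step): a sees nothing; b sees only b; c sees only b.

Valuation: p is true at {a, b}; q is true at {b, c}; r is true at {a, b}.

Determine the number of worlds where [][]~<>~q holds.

3

a: no successors, so [][]~<>~q holds vacuously. ✓
b: successors {b}; []~<>~q there: b:T. ✓
c: successors {b}; []~<>~q there: b:T. ✓
Satisfying worlds: {a, b, c}.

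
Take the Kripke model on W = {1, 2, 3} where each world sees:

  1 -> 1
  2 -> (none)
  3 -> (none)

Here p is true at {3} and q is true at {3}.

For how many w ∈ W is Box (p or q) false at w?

1

1: successors {1}; p or q there: 1:F. ✗
2: no successors, so Box (p or q) holds vacuously. ✓
3: no successors, so Box (p or q) holds vacuously. ✓
Satisfying worlds: {2, 3}.
So Box (p or q) fails at the other 1 world.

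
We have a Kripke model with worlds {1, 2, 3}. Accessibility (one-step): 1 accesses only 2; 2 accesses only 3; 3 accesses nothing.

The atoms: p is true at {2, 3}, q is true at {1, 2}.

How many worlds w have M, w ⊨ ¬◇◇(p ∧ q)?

3

1: ◇◇(p ∧ q) is F. ✓
2: ◇◇(p ∧ q) is F. ✓
3: ◇◇(p ∧ q) is F. ✓
Satisfying worlds: {1, 2, 3}.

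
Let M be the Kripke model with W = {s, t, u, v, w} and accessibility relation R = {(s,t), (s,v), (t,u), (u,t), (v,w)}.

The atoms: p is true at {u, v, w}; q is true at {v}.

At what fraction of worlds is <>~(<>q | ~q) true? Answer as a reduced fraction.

1/5

s: successors {t, v}; ~(<>q | ~q) there: t:F, v:T. ✓
t: successors {u}; ~(<>q | ~q) there: u:F. ✗
u: successors {t}; ~(<>q | ~q) there: t:F. ✗
v: successors {w}; ~(<>q | ~q) there: w:F. ✗
w: no successors, so <>~(<>q | ~q) fails. ✗
That's 1 of 5 worlds, so 1/5.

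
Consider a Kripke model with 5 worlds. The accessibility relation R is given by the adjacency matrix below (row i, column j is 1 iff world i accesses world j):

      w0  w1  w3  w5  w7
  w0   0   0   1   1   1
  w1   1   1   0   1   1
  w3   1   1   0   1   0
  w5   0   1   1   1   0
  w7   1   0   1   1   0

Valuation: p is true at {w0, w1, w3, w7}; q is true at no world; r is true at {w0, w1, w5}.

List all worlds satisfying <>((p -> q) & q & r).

w0: successors {w3, w5, w7}; (p -> q) & q & r there: w3:F, w5:F, w7:F. ✗
w1: successors {w0, w1, w5, w7}; (p -> q) & q & r there: w0:F, w1:F, w5:F, w7:F. ✗
w3: successors {w0, w1, w5}; (p -> q) & q & r there: w0:F, w1:F, w5:F. ✗
w5: successors {w1, w3, w5}; (p -> q) & q & r there: w1:F, w3:F, w5:F. ✗
w7: successors {w0, w3, w5}; (p -> q) & q & r there: w0:F, w3:F, w5:F. ✗

∅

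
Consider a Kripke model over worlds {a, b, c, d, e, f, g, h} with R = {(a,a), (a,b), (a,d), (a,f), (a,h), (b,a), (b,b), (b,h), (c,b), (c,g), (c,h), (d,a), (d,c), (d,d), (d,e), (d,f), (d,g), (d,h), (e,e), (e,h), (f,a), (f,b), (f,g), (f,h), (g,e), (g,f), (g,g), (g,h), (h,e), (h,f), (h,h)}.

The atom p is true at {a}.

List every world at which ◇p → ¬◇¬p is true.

a: ◇p is T, ¬◇¬p is F. ✗
b: ◇p is T, ¬◇¬p is F. ✗
c: ◇p is F, ¬◇¬p is F. ✓
d: ◇p is T, ¬◇¬p is F. ✗
e: ◇p is F, ¬◇¬p is F. ✓
f: ◇p is T, ¬◇¬p is F. ✗
g: ◇p is F, ¬◇¬p is F. ✓
h: ◇p is F, ¬◇¬p is F. ✓

{c, e, g, h}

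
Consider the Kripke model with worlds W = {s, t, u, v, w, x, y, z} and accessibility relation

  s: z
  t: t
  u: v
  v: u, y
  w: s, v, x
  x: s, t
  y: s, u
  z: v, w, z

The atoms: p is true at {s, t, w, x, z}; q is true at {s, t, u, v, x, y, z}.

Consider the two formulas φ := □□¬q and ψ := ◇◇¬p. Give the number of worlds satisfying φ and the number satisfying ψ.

For □□¬q:
s: successors {z}; □¬q there: z:F. ✗
t: successors {t}; □¬q there: t:F. ✗
u: successors {v}; □¬q there: v:F. ✗
v: successors {u, y}; □¬q there: u:F, y:F. ✗
w: successors {s, v, x}; □¬q there: s:F, v:F, x:F. ✗
x: successors {s, t}; □¬q there: s:F, t:F. ✗
y: successors {s, u}; □¬q there: s:F, u:F. ✗
z: successors {v, w, z}; □¬q there: v:F, w:F, z:F. ✗
— 0 worlds.
For ◇◇¬p:
s: successors {z}; ◇¬p there: z:T. ✓
t: successors {t}; ◇¬p there: t:F. ✗
u: successors {v}; ◇¬p there: v:T. ✓
v: successors {u, y}; ◇¬p there: u:T, y:T. ✓
w: successors {s, v, x}; ◇¬p there: s:F, v:T, x:F. ✓
x: successors {s, t}; ◇¬p there: s:F, t:F. ✗
y: successors {s, u}; ◇¬p there: s:F, u:T. ✓
z: successors {v, w, z}; ◇¬p there: v:T, w:T, z:T. ✓
— 6 worlds.

0 and 6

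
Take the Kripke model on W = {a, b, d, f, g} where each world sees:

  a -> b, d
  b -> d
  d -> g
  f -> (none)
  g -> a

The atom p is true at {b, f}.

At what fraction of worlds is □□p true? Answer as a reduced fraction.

1/5

a: successors {b, d}; □p there: b:F, d:F. ✗
b: successors {d}; □p there: d:F. ✗
d: successors {g}; □p there: g:F. ✗
f: no successors, so □□p holds vacuously. ✓
g: successors {a}; □p there: a:F. ✗
That's 1 of 5 worlds, so 1/5.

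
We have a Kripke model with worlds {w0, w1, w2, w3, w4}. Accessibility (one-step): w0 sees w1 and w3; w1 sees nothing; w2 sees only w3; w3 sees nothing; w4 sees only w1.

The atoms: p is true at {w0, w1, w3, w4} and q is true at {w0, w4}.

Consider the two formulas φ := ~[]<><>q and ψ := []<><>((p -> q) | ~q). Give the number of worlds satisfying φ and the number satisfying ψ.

3 and 2

For ~[]<><>q:
w0: []<><>q is F. ✓
w1: []<><>q is T. ✗
w2: []<><>q is F. ✓
w3: []<><>q is T. ✗
w4: []<><>q is F. ✓
— 3 worlds.
For []<><>((p -> q) | ~q):
w0: successors {w1, w3}; <><>((p -> q) | ~q) there: w1:F, w3:F. ✗
w1: no successors, so []<><>((p -> q) | ~q) holds vacuously. ✓
w2: successors {w3}; <><>((p -> q) | ~q) there: w3:F. ✗
w3: no successors, so []<><>((p -> q) | ~q) holds vacuously. ✓
w4: successors {w1}; <><>((p -> q) | ~q) there: w1:F. ✗
— 2 worlds.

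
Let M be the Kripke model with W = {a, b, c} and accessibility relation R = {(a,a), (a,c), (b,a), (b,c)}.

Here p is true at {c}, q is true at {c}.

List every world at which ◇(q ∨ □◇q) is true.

a: successors {a, c}; q ∨ □◇q there: a:F, c:T. ✓
b: successors {a, c}; q ∨ □◇q there: a:F, c:T. ✓
c: no successors, so ◇(q ∨ □◇q) fails. ✗

{a, b}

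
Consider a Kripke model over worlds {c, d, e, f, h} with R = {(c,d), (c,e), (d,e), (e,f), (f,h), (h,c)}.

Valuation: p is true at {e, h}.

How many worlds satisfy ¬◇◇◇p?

1

c: ◇◇◇p is T. ✗
d: ◇◇◇p is T. ✗
e: ◇◇◇p is F. ✓
f: ◇◇◇p is T. ✗
h: ◇◇◇p is T. ✗
Satisfying worlds: {e}.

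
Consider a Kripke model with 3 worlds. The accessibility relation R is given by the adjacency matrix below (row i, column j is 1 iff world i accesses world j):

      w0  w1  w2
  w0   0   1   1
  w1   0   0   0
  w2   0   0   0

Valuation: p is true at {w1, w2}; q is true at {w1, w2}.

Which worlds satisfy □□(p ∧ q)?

{w0, w1, w2}

w0: successors {w1, w2}; □(p ∧ q) there: w1:T, w2:T. ✓
w1: no successors, so □□(p ∧ q) holds vacuously. ✓
w2: no successors, so □□(p ∧ q) holds vacuously. ✓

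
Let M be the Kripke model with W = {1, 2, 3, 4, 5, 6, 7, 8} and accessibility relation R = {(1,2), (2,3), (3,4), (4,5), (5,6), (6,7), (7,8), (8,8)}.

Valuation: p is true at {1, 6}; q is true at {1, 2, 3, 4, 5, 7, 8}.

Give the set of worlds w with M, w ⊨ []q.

1: successors {2}; q there: 2:T. ✓
2: successors {3}; q there: 3:T. ✓
3: successors {4}; q there: 4:T. ✓
4: successors {5}; q there: 5:T. ✓
5: successors {6}; q there: 6:F. ✗
6: successors {7}; q there: 7:T. ✓
7: successors {8}; q there: 8:T. ✓
8: successors {8}; q there: 8:T. ✓

{1, 2, 3, 4, 6, 7, 8}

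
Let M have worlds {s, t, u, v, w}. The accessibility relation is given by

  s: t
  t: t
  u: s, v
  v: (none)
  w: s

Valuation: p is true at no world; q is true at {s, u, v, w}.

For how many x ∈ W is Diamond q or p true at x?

2

s: Diamond q is F, p is F. ✗
t: Diamond q is F, p is F. ✗
u: Diamond q is T, p is F. ✓
v: Diamond q is F, p is F. ✗
w: Diamond q is T, p is F. ✓
Satisfying worlds: {u, w}.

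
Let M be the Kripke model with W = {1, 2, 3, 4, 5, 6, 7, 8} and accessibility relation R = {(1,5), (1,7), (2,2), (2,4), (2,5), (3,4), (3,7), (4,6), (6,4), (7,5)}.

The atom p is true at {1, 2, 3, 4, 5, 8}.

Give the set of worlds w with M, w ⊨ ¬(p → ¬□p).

1: p → ¬□p is T. ✗
2: p → ¬□p is F. ✓
3: p → ¬□p is T. ✗
4: p → ¬□p is T. ✗
5: p → ¬□p is F. ✓
6: p → ¬□p is T. ✗
7: p → ¬□p is T. ✗
8: p → ¬□p is F. ✓

{2, 5, 8}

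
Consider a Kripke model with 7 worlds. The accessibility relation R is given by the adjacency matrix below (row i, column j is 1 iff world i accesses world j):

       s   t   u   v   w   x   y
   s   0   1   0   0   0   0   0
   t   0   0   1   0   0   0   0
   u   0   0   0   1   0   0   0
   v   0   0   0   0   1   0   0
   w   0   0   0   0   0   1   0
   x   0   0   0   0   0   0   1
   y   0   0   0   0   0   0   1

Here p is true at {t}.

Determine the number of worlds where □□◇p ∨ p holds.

1

s: □□◇p is F, p is F. ✗
t: □□◇p is F, p is T. ✓
u: □□◇p is F, p is F. ✗
v: □□◇p is F, p is F. ✗
w: □□◇p is F, p is F. ✗
x: □□◇p is F, p is F. ✗
y: □□◇p is F, p is F. ✗
Satisfying worlds: {t}.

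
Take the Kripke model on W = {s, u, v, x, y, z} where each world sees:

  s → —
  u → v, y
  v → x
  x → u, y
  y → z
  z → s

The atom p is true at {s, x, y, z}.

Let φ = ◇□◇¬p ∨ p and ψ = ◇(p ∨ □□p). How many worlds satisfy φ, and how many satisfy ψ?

5 and 5

For ◇□◇¬p ∨ p:
s: ◇□◇¬p is F, p is T. ✓
u: ◇□◇¬p is T, p is F. ✓
v: ◇□◇¬p is F, p is F. ✗
x: ◇□◇¬p is F, p is T. ✓
y: ◇□◇¬p is F, p is T. ✓
z: ◇□◇¬p is T, p is T. ✓
— 5 worlds.
For ◇(p ∨ □□p):
s: no successors, so ◇(p ∨ □□p) fails. ✗
u: successors {v, y}; p ∨ □□p there: v:F, y:T. ✓
v: successors {x}; p ∨ □□p there: x:T. ✓
x: successors {u, y}; p ∨ □□p there: u:T, y:T. ✓
y: successors {z}; p ∨ □□p there: z:T. ✓
z: successors {s}; p ∨ □□p there: s:T. ✓
— 5 worlds.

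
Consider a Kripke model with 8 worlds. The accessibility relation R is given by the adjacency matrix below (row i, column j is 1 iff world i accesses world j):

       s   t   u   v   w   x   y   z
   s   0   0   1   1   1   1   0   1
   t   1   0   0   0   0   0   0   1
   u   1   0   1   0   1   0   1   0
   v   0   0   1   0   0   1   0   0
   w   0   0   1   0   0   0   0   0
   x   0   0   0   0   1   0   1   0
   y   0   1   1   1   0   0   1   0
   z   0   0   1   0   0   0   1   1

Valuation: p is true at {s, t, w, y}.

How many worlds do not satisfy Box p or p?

s: Box p is F, p is T. ✓
t: Box p is F, p is T. ✓
u: Box p is F, p is F. ✗
v: Box p is F, p is F. ✗
w: Box p is F, p is T. ✓
x: Box p is T, p is F. ✓
y: Box p is F, p is T. ✓
z: Box p is F, p is F. ✗
Satisfying worlds: {s, t, w, x, y}.
So Box p or p fails at the other 3 worlds.

3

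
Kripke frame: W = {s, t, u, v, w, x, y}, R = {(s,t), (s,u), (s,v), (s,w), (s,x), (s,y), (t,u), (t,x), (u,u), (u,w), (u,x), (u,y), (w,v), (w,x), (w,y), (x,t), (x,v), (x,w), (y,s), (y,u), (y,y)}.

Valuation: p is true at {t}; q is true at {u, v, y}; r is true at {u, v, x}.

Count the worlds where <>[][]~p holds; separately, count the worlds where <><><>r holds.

For <>[][]~p:
s: successors {t, u, v, w, x, y}; [][]~p there: t:F, u:F, v:T, w:F, x:T, y:F. ✓
t: successors {u, x}; [][]~p there: u:F, x:T. ✓
u: successors {u, w, x, y}; [][]~p there: u:F, w:F, x:T, y:F. ✓
v: no successors, so <>[][]~p fails. ✗
w: successors {v, x, y}; [][]~p there: v:T, x:T, y:F. ✓
x: successors {t, v, w}; [][]~p there: t:F, v:T, w:F. ✓
y: successors {s, u, y}; [][]~p there: s:F, u:F, y:F. ✗
— 5 worlds.
For <><><>r:
s: successors {t, u, v, w, x, y}; <><>r there: t:T, u:T, v:F, w:T, x:T, y:T. ✓
t: successors {u, x}; <><>r there: u:T, x:T. ✓
u: successors {u, w, x, y}; <><>r there: u:T, w:T, x:T, y:T. ✓
v: no successors, so <><><>r fails. ✗
w: successors {v, x, y}; <><>r there: v:F, x:T, y:T. ✓
x: successors {t, v, w}; <><>r there: t:T, v:F, w:T. ✓
y: successors {s, u, y}; <><>r there: s:T, u:T, y:T. ✓
— 6 worlds.

5 and 6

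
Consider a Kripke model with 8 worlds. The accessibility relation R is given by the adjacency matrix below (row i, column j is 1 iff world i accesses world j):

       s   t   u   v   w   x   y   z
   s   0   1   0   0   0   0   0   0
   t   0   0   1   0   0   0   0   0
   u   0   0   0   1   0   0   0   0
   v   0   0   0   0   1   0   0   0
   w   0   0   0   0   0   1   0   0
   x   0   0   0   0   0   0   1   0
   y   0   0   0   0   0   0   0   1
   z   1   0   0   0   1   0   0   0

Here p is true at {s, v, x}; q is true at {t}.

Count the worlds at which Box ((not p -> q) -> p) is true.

7

s: successors {t}; (not p -> q) -> p there: t:F. ✗
t: successors {u}; (not p -> q) -> p there: u:T. ✓
u: successors {v}; (not p -> q) -> p there: v:T. ✓
v: successors {w}; (not p -> q) -> p there: w:T. ✓
w: successors {x}; (not p -> q) -> p there: x:T. ✓
x: successors {y}; (not p -> q) -> p there: y:T. ✓
y: successors {z}; (not p -> q) -> p there: z:T. ✓
z: successors {s, w}; (not p -> q) -> p there: s:T, w:T. ✓
Satisfying worlds: {t, u, v, w, x, y, z}.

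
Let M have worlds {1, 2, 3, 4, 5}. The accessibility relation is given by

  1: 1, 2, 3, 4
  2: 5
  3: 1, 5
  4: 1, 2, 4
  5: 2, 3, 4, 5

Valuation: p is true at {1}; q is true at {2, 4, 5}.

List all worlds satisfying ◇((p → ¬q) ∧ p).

1: successors {1, 2, 3, 4}; (p → ¬q) ∧ p there: 1:T, 2:F, 3:F, 4:F. ✓
2: successors {5}; (p → ¬q) ∧ p there: 5:F. ✗
3: successors {1, 5}; (p → ¬q) ∧ p there: 1:T, 5:F. ✓
4: successors {1, 2, 4}; (p → ¬q) ∧ p there: 1:T, 2:F, 4:F. ✓
5: successors {2, 3, 4, 5}; (p → ¬q) ∧ p there: 2:F, 3:F, 4:F, 5:F. ✗

{1, 3, 4}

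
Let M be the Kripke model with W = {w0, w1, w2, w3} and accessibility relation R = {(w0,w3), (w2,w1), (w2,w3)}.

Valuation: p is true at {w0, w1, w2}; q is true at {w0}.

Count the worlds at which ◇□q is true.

2

w0: successors {w3}; □q there: w3:T. ✓
w1: no successors, so ◇□q fails. ✗
w2: successors {w1, w3}; □q there: w1:T, w3:T. ✓
w3: no successors, so ◇□q fails. ✗
Satisfying worlds: {w0, w2}.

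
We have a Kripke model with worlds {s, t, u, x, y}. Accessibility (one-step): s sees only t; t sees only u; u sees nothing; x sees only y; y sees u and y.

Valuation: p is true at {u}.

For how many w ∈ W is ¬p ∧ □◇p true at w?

2

s: ¬p is T, □◇p is T. ✓
t: ¬p is T, □◇p is F. ✗
u: ¬p is F, □◇p is T. ✗
x: ¬p is T, □◇p is T. ✓
y: ¬p is T, □◇p is F. ✗
Satisfying worlds: {s, x}.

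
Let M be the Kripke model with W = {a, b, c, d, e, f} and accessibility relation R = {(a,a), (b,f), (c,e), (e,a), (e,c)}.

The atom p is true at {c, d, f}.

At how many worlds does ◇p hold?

2

a: successors {a}; p there: a:F. ✗
b: successors {f}; p there: f:T. ✓
c: successors {e}; p there: e:F. ✗
d: no successors, so ◇p fails. ✗
e: successors {a, c}; p there: a:F, c:T. ✓
f: no successors, so ◇p fails. ✗
Satisfying worlds: {b, e}.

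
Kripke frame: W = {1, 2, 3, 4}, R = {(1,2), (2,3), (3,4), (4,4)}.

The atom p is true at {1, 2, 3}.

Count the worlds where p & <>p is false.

1: p is T, <>p is T. ✓
2: p is T, <>p is T. ✓
3: p is T, <>p is F. ✗
4: p is F, <>p is F. ✗
Satisfying worlds: {1, 2}.
So p & <>p fails at the other 2 worlds.

2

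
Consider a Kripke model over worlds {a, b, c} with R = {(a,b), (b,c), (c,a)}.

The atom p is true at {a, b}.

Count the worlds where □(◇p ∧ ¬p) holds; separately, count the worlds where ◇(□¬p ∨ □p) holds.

1 and 3

For □(◇p ∧ ¬p):
a: successors {b}; ◇p ∧ ¬p there: b:F. ✗
b: successors {c}; ◇p ∧ ¬p there: c:T. ✓
c: successors {a}; ◇p ∧ ¬p there: a:F. ✗
— 1 world.
For ◇(□¬p ∨ □p):
a: successors {b}; □¬p ∨ □p there: b:T. ✓
b: successors {c}; □¬p ∨ □p there: c:T. ✓
c: successors {a}; □¬p ∨ □p there: a:T. ✓
— 3 worlds.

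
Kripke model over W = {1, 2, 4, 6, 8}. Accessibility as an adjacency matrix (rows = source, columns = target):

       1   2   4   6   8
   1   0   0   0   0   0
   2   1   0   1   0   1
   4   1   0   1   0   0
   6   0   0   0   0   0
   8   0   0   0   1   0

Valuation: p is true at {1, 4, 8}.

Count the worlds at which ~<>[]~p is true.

2

1: <>[]~p is F. ✓
2: <>[]~p is T. ✗
4: <>[]~p is T. ✗
6: <>[]~p is F. ✓
8: <>[]~p is T. ✗
Satisfying worlds: {1, 6}.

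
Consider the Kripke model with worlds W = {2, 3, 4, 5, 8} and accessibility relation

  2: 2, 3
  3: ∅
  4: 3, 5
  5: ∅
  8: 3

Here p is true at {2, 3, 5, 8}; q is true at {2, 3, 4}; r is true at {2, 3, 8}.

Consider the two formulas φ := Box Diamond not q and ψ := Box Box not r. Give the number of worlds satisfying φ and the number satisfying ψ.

For Box Diamond not q:
2: successors {2, 3}; Diamond not q there: 2:F, 3:F. ✗
3: no successors, so Box Diamond not q holds vacuously. ✓
4: successors {3, 5}; Diamond not q there: 3:F, 5:F. ✗
5: no successors, so Box Diamond not q holds vacuously. ✓
8: successors {3}; Diamond not q there: 3:F. ✗
— 2 worlds.
For Box Box not r:
2: successors {2, 3}; Box not r there: 2:F, 3:T. ✗
3: no successors, so Box Box not r holds vacuously. ✓
4: successors {3, 5}; Box not r there: 3:T, 5:T. ✓
5: no successors, so Box Box not r holds vacuously. ✓
8: successors {3}; Box not r there: 3:T. ✓
— 4 worlds.

2 and 4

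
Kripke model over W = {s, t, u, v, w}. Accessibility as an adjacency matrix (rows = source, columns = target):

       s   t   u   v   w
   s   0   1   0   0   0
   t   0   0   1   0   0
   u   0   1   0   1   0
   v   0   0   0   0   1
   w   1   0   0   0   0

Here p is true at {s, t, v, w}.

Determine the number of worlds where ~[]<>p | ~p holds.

s: ~[]<>p is T, ~p is F. ✓
t: ~[]<>p is F, ~p is F. ✗
u: ~[]<>p is T, ~p is T. ✓
v: ~[]<>p is F, ~p is F. ✗
w: ~[]<>p is F, ~p is F. ✗
Satisfying worlds: {s, u}.

2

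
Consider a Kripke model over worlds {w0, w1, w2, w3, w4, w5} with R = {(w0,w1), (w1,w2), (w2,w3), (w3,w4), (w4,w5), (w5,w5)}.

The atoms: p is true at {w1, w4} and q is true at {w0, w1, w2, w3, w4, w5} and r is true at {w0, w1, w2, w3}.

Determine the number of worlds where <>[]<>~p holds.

5

w0: successors {w1}; []<>~p there: w1:T. ✓
w1: successors {w2}; []<>~p there: w2:F. ✗
w2: successors {w3}; []<>~p there: w3:T. ✓
w3: successors {w4}; []<>~p there: w4:T. ✓
w4: successors {w5}; []<>~p there: w5:T. ✓
w5: successors {w5}; []<>~p there: w5:T. ✓
Satisfying worlds: {w0, w2, w3, w4, w5}.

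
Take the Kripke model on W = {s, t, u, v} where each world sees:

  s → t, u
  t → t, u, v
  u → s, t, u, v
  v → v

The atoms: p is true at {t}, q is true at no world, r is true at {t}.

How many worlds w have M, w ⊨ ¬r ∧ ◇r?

2

s: ¬r is T, ◇r is T. ✓
t: ¬r is F, ◇r is T. ✗
u: ¬r is T, ◇r is T. ✓
v: ¬r is T, ◇r is F. ✗
Satisfying worlds: {s, u}.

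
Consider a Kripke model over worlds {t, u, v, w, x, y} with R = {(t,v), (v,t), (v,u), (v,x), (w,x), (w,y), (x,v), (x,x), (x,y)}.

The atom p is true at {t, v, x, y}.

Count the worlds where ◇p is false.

2

t: successors {v}; p there: v:T. ✓
u: no successors, so ◇p fails. ✗
v: successors {t, u, x}; p there: t:T, u:F, x:T. ✓
w: successors {x, y}; p there: x:T, y:T. ✓
x: successors {v, x, y}; p there: v:T, x:T, y:T. ✓
y: no successors, so ◇p fails. ✗
Satisfying worlds: {t, v, w, x}.
So ◇p fails at the other 2 worlds.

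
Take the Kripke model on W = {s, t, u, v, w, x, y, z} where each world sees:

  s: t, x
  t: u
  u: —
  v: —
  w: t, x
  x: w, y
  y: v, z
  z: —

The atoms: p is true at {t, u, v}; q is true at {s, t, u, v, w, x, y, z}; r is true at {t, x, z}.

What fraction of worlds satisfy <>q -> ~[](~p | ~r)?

5/8

s: <>q is T, ~[](~p | ~r) is T. ✓
t: <>q is T, ~[](~p | ~r) is F. ✗
u: <>q is F, ~[](~p | ~r) is F. ✓
v: <>q is F, ~[](~p | ~r) is F. ✓
w: <>q is T, ~[](~p | ~r) is T. ✓
x: <>q is T, ~[](~p | ~r) is F. ✗
y: <>q is T, ~[](~p | ~r) is F. ✗
z: <>q is F, ~[](~p | ~r) is F. ✓
That's 5 of 8 worlds, so 5/8.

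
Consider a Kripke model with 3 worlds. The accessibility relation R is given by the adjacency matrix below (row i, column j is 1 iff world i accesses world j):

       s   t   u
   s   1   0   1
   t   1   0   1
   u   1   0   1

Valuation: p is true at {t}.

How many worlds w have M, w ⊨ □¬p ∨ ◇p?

s: □¬p is T, ◇p is F. ✓
t: □¬p is T, ◇p is F. ✓
u: □¬p is T, ◇p is F. ✓
Satisfying worlds: {s, t, u}.

3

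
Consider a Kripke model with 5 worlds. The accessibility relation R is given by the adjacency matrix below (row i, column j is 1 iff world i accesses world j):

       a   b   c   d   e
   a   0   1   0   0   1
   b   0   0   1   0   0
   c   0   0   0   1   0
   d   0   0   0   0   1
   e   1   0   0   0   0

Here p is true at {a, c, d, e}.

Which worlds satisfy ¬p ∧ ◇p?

a: ¬p is F, ◇p is T. ✗
b: ¬p is T, ◇p is T. ✓
c: ¬p is F, ◇p is T. ✗
d: ¬p is F, ◇p is T. ✗
e: ¬p is F, ◇p is T. ✗

{b}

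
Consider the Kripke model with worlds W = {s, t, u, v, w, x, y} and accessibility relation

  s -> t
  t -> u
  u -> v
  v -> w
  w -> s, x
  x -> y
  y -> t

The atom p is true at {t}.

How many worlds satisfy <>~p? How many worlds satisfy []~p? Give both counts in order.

For <>~p:
s: successors {t}; ~p there: t:F. ✗
t: successors {u}; ~p there: u:T. ✓
u: successors {v}; ~p there: v:T. ✓
v: successors {w}; ~p there: w:T. ✓
w: successors {s, x}; ~p there: s:T, x:T. ✓
x: successors {y}; ~p there: y:T. ✓
y: successors {t}; ~p there: t:F. ✗
— 5 worlds.
For []~p:
s: successors {t}; ~p there: t:F. ✗
t: successors {u}; ~p there: u:T. ✓
u: successors {v}; ~p there: v:T. ✓
v: successors {w}; ~p there: w:T. ✓
w: successors {s, x}; ~p there: s:T, x:T. ✓
x: successors {y}; ~p there: y:T. ✓
y: successors {t}; ~p there: t:F. ✗
— 5 worlds.

5 and 5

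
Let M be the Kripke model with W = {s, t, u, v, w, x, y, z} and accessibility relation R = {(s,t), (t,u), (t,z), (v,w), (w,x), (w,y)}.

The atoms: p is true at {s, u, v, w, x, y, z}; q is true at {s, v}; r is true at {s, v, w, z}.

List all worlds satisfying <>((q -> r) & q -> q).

s: successors {t}; (q -> r) & q -> q there: t:T. ✓
t: successors {u, z}; (q -> r) & q -> q there: u:T, z:T. ✓
u: no successors, so <>((q -> r) & q -> q) fails. ✗
v: successors {w}; (q -> r) & q -> q there: w:T. ✓
w: successors {x, y}; (q -> r) & q -> q there: x:T, y:T. ✓
x: no successors, so <>((q -> r) & q -> q) fails. ✗
y: no successors, so <>((q -> r) & q -> q) fails. ✗
z: no successors, so <>((q -> r) & q -> q) fails. ✗

{s, t, v, w}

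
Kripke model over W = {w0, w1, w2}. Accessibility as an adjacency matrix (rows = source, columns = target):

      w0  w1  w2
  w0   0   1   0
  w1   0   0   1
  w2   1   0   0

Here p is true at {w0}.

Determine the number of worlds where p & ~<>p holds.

w0: p is T, ~<>p is T. ✓
w1: p is F, ~<>p is T. ✗
w2: p is F, ~<>p is F. ✗
Satisfying worlds: {w0}.

1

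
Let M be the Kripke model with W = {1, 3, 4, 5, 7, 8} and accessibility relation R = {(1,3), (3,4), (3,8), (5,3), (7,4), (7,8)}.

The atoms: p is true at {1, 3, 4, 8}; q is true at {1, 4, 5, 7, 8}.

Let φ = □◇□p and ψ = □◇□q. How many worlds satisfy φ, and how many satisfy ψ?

4 and 4

For □◇□p:
1: successors {3}; ◇□p there: 3:T. ✓
3: successors {4, 8}; ◇□p there: 4:F, 8:F. ✗
4: no successors, so □◇□p holds vacuously. ✓
5: successors {3}; ◇□p there: 3:T. ✓
7: successors {4, 8}; ◇□p there: 4:F, 8:F. ✗
8: no successors, so □◇□p holds vacuously. ✓
— 4 worlds.
For □◇□q:
1: successors {3}; ◇□q there: 3:T. ✓
3: successors {4, 8}; ◇□q there: 4:F, 8:F. ✗
4: no successors, so □◇□q holds vacuously. ✓
5: successors {3}; ◇□q there: 3:T. ✓
7: successors {4, 8}; ◇□q there: 4:F, 8:F. ✗
8: no successors, so □◇□q holds vacuously. ✓
— 4 worlds.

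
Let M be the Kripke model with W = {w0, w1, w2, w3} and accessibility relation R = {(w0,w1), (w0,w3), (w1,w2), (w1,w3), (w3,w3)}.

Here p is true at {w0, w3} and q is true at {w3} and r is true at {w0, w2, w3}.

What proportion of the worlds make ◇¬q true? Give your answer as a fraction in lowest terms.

w0: successors {w1, w3}; ¬q there: w1:T, w3:F. ✓
w1: successors {w2, w3}; ¬q there: w2:T, w3:F. ✓
w2: no successors, so ◇¬q fails. ✗
w3: successors {w3}; ¬q there: w3:F. ✗
That's 2 of 4 worlds, so 2/4 = 1/2.

1/2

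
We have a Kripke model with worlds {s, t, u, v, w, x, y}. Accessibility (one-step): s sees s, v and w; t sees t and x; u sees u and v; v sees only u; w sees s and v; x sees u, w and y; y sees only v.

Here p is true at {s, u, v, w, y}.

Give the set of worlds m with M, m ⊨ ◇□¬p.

{t}

s: successors {s, v, w}; □¬p there: s:F, v:F, w:F. ✗
t: successors {t, x}; □¬p there: t:T, x:F. ✓
u: successors {u, v}; □¬p there: u:F, v:F. ✗
v: successors {u}; □¬p there: u:F. ✗
w: successors {s, v}; □¬p there: s:F, v:F. ✗
x: successors {u, w, y}; □¬p there: u:F, w:F, y:F. ✗
y: successors {v}; □¬p there: v:F. ✗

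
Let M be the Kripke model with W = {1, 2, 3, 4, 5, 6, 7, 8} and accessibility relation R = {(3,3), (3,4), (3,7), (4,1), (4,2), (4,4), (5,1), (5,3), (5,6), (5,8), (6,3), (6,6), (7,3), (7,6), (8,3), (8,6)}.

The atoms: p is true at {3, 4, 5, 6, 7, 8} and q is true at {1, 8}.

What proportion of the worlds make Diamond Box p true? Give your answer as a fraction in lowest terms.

1: no successors, so Diamond Box p fails. ✗
2: no successors, so Diamond Box p fails. ✗
3: successors {3, 4, 7}; Box p there: 3:T, 4:F, 7:T. ✓
4: successors {1, 2, 4}; Box p there: 1:T, 2:T, 4:F. ✓
5: successors {1, 3, 6, 8}; Box p there: 1:T, 3:T, 6:T, 8:T. ✓
6: successors {3, 6}; Box p there: 3:T, 6:T. ✓
7: successors {3, 6}; Box p there: 3:T, 6:T. ✓
8: successors {3, 6}; Box p there: 3:T, 6:T. ✓
That's 6 of 8 worlds, so 6/8 = 3/4.

3/4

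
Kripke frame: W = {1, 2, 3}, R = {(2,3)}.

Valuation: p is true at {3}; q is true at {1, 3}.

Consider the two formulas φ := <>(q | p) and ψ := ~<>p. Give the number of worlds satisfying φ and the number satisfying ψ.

1 and 2

For <>(q | p):
1: no successors, so <>(q | p) fails. ✗
2: successors {3}; q | p there: 3:T. ✓
3: no successors, so <>(q | p) fails. ✗
— 1 world.
For ~<>p:
1: <>p is F. ✓
2: <>p is T. ✗
3: <>p is F. ✓
— 2 worlds.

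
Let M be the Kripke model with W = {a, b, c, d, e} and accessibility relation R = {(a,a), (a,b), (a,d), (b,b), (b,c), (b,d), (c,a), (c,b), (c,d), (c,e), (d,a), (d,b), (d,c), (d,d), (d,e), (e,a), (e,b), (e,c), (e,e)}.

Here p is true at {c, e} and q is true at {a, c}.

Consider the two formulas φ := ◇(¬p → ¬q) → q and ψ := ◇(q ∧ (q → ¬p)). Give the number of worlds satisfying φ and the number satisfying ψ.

2 and 4

For ◇(¬p → ¬q) → q:
a: ◇(¬p → ¬q) is T, q is T. ✓
b: ◇(¬p → ¬q) is T, q is F. ✗
c: ◇(¬p → ¬q) is T, q is T. ✓
d: ◇(¬p → ¬q) is T, q is F. ✗
e: ◇(¬p → ¬q) is T, q is F. ✗
— 2 worlds.
For ◇(q ∧ (q → ¬p)):
a: successors {a, b, d}; q ∧ (q → ¬p) there: a:T, b:F, d:F. ✓
b: successors {b, c, d}; q ∧ (q → ¬p) there: b:F, c:F, d:F. ✗
c: successors {a, b, d, e}; q ∧ (q → ¬p) there: a:T, b:F, d:F, e:F. ✓
d: successors {a, b, c, d, e}; q ∧ (q → ¬p) there: a:T, b:F, c:F, d:F, e:F. ✓
e: successors {a, b, c, e}; q ∧ (q → ¬p) there: a:T, b:F, c:F, e:F. ✓
— 4 worlds.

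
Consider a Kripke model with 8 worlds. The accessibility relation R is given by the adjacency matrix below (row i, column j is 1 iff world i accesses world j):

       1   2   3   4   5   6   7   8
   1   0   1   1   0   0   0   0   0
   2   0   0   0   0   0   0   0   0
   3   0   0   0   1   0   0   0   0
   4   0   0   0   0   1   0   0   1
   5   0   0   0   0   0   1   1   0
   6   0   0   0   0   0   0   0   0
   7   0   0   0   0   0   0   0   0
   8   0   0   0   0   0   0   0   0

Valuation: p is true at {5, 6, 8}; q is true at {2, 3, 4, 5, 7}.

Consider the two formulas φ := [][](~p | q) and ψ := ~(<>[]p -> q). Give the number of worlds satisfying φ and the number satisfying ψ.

For [][](~p | q):
1: successors {2, 3}; [](~p | q) there: 2:T, 3:T. ✓
2: no successors, so [][](~p | q) holds vacuously. ✓
3: successors {4}; [](~p | q) there: 4:F. ✗
4: successors {5, 8}; [](~p | q) there: 5:F, 8:T. ✗
5: successors {6, 7}; [](~p | q) there: 6:T, 7:T. ✓
6: no successors, so [][](~p | q) holds vacuously. ✓
7: no successors, so [][](~p | q) holds vacuously. ✓
8: no successors, so [][](~p | q) holds vacuously. ✓
— 6 worlds.
For ~(<>[]p -> q):
1: <>[]p -> q is F. ✓
2: <>[]p -> q is T. ✗
3: <>[]p -> q is T. ✗
4: <>[]p -> q is T. ✗
5: <>[]p -> q is T. ✗
6: <>[]p -> q is T. ✗
7: <>[]p -> q is T. ✗
8: <>[]p -> q is T. ✗
— 1 world.

6 and 1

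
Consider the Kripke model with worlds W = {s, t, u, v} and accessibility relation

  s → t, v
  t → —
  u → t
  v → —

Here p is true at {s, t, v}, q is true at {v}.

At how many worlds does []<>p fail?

2

s: successors {t, v}; <>p there: t:F, v:F. ✗
t: no successors, so []<>p holds vacuously. ✓
u: successors {t}; <>p there: t:F. ✗
v: no successors, so []<>p holds vacuously. ✓
Satisfying worlds: {t, v}.
So []<>p fails at the other 2 worlds.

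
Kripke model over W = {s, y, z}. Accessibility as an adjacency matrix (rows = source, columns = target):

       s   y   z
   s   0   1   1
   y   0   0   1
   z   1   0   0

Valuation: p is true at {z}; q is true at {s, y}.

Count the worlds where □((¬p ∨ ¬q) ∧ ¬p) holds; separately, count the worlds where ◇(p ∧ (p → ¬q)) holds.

1 and 2

For □((¬p ∨ ¬q) ∧ ¬p):
s: successors {y, z}; (¬p ∨ ¬q) ∧ ¬p there: y:T, z:F. ✗
y: successors {z}; (¬p ∨ ¬q) ∧ ¬p there: z:F. ✗
z: successors {s}; (¬p ∨ ¬q) ∧ ¬p there: s:T. ✓
— 1 world.
For ◇(p ∧ (p → ¬q)):
s: successors {y, z}; p ∧ (p → ¬q) there: y:F, z:T. ✓
y: successors {z}; p ∧ (p → ¬q) there: z:T. ✓
z: successors {s}; p ∧ (p → ¬q) there: s:F. ✗
— 2 worlds.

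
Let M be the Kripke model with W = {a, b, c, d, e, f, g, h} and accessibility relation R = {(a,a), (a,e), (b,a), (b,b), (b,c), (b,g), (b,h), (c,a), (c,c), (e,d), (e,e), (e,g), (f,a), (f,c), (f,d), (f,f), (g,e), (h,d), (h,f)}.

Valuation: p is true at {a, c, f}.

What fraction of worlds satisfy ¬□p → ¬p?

a: ¬□p is T, ¬p is F. ✗
b: ¬□p is T, ¬p is T. ✓
c: ¬□p is F, ¬p is F. ✓
d: ¬□p is F, ¬p is T. ✓
e: ¬□p is T, ¬p is T. ✓
f: ¬□p is T, ¬p is F. ✗
g: ¬□p is T, ¬p is T. ✓
h: ¬□p is T, ¬p is T. ✓
That's 6 of 8 worlds, so 6/8 = 3/4.

3/4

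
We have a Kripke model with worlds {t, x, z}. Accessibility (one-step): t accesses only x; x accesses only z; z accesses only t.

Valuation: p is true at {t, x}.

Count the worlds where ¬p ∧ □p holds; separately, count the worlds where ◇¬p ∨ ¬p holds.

For ¬p ∧ □p:
t: ¬p is F, □p is T. ✗
x: ¬p is F, □p is F. ✗
z: ¬p is T, □p is T. ✓
— 1 world.
For ◇¬p ∨ ¬p:
t: ◇¬p is F, ¬p is F. ✗
x: ◇¬p is T, ¬p is F. ✓
z: ◇¬p is F, ¬p is T. ✓
— 2 worlds.

1 and 2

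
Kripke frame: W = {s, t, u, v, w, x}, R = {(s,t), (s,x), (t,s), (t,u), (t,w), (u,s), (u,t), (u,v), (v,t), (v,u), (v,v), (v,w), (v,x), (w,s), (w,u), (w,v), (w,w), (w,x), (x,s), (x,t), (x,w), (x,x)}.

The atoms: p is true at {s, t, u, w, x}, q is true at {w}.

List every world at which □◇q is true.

s: successors {t, x}; ◇q there: t:T, x:T. ✓
t: successors {s, u, w}; ◇q there: s:F, u:F, w:T. ✗
u: successors {s, t, v}; ◇q there: s:F, t:T, v:T. ✗
v: successors {t, u, v, w, x}; ◇q there: t:T, u:F, v:T, w:T, x:T. ✗
w: successors {s, u, v, w, x}; ◇q there: s:F, u:F, v:T, w:T, x:T. ✗
x: successors {s, t, w, x}; ◇q there: s:F, t:T, w:T, x:T. ✗

{s}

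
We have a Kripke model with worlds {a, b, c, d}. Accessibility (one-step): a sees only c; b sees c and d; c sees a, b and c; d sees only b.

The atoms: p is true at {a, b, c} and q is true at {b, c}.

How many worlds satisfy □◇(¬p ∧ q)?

0

a: successors {c}; ◇(¬p ∧ q) there: c:F. ✗
b: successors {c, d}; ◇(¬p ∧ q) there: c:F, d:F. ✗
c: successors {a, b, c}; ◇(¬p ∧ q) there: a:F, b:F, c:F. ✗
d: successors {b}; ◇(¬p ∧ q) there: b:F. ✗
Satisfying worlds: ∅.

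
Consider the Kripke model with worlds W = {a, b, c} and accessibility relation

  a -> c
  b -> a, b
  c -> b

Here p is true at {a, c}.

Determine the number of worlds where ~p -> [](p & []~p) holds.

a: ~p is F, [](p & []~p) is T. ✓
b: ~p is T, [](p & []~p) is F. ✗
c: ~p is F, [](p & []~p) is F. ✓
Satisfying worlds: {a, c}.

2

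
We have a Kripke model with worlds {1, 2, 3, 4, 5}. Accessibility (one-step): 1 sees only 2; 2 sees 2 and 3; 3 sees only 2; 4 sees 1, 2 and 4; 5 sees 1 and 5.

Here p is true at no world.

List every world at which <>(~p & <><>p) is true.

∅

1: successors {2}; ~p & <><>p there: 2:F. ✗
2: successors {2, 3}; ~p & <><>p there: 2:F, 3:F. ✗
3: successors {2}; ~p & <><>p there: 2:F. ✗
4: successors {1, 2, 4}; ~p & <><>p there: 1:F, 2:F, 4:F. ✗
5: successors {1, 5}; ~p & <><>p there: 1:F, 5:F. ✗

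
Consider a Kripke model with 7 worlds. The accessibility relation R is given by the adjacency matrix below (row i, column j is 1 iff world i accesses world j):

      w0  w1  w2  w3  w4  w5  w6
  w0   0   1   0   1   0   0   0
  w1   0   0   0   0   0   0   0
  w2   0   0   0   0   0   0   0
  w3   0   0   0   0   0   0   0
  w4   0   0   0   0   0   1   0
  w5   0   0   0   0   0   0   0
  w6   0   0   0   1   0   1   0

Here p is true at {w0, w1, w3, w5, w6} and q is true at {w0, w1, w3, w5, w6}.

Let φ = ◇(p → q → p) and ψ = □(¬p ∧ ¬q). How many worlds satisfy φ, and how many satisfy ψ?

For ◇(p → q → p):
w0: successors {w1, w3}; p → q → p there: w1:T, w3:T. ✓
w1: no successors, so ◇(p → q → p) fails. ✗
w2: no successors, so ◇(p → q → p) fails. ✗
w3: no successors, so ◇(p → q → p) fails. ✗
w4: successors {w5}; p → q → p there: w5:T. ✓
w5: no successors, so ◇(p → q → p) fails. ✗
w6: successors {w3, w5}; p → q → p there: w3:T, w5:T. ✓
— 3 worlds.
For □(¬p ∧ ¬q):
w0: successors {w1, w3}; ¬p ∧ ¬q there: w1:F, w3:F. ✗
w1: no successors, so □(¬p ∧ ¬q) holds vacuously. ✓
w2: no successors, so □(¬p ∧ ¬q) holds vacuously. ✓
w3: no successors, so □(¬p ∧ ¬q) holds vacuously. ✓
w4: successors {w5}; ¬p ∧ ¬q there: w5:F. ✗
w5: no successors, so □(¬p ∧ ¬q) holds vacuously. ✓
w6: successors {w3, w5}; ¬p ∧ ¬q there: w3:F, w5:F. ✗
— 4 worlds.

3 and 4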